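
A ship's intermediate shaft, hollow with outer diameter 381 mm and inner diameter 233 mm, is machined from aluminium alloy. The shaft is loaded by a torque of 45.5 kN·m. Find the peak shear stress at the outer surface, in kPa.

J = π(d_o⁴ − d_i⁴)/32 = π(0.381⁴ − 0.233⁴)/32 = 1.779×10^-3 m⁴.
τ_max = T·r/J = 45500 × 0.191 / 1.779×10^-3 = 4.871×10^6 Pa.

4870 kPa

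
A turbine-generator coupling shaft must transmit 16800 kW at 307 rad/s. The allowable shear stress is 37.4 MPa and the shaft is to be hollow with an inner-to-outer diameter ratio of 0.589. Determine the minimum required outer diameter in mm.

ω = 307 rad/s, so T = P/ω = 16800×10³ / 307.0 = 54720 N·m.
For a hollow shaft with d_i/d_o = 0.589: τ_max = 16T/(π d_o³ (1−k⁴)), so d_o = [16T/(π τ_allow (1−k⁴))]^(1/3) = [16·54720/(π·3.74×10^7·0.8796)]^(1/3) = 0.2039 m.

204 mm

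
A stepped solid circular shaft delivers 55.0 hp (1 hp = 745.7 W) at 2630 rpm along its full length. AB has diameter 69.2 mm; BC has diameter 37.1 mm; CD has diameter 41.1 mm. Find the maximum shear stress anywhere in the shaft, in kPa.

ω = 2π·2630/60 = 275.4 rad/s, so T = P/ω = 55.0×745.7 / 275.4 = 148.9 N·m.
Under the same torque, τ_max = 16T/(πd³) is largest where d is smallest — segment BC (d = 37.1 mm).
τ_max = 16·148.9/(π·(0.0371)³) = 1.485×10^7 Pa.

14900 kPa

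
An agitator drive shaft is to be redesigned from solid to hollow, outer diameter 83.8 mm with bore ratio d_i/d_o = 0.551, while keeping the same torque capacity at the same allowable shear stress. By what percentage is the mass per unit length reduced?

Equal τ_max and T ⇒ the solid shaft needs d_s³ = d_o³(1−k⁴), so d_s = 83.8·(1−0.551⁴)^(1/3) = 81.14 mm.
Area ratio A_h/A_s = d_o²(1−k²)/d_s² = (1−k²)/(1−k⁴)^(2/3) = 0.7428.
Mass saving = 1 − 0.7428 = 25.7 %.

25.7 %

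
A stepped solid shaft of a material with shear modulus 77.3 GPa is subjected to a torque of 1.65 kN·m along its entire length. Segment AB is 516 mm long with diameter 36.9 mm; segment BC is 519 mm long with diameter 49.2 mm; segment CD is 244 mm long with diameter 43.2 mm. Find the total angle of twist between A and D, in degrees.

J_AB = π(0.0369)⁴/32 = 1.82×10^-7 m⁴; J_BC = π(0.0492)⁴/32 = 5.75×10^-7 m⁴; J_CD = π(0.0432)⁴/32 = 3.42×10^-7 m⁴.
θ = (T/G)·Σ L_i/J_i = (1650/77.3×10⁹)·(0.516/1.82×10^-7 + 0.519/5.75×10^-7 + 0.244/3.42×10^-7) = 0.09500 rad.

5.44°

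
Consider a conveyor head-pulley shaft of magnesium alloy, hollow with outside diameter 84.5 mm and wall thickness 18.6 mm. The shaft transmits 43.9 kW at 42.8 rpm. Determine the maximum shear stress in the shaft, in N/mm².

91.7 N/mm²

ω = 2π·42.8/60 = 4.482 rad/s, so T = P/ω = 43.9×10³ / 4.482 = 9795 N·m.
J = π(d_o⁴ − d_i⁴)/32 = π(0.0845⁴ − 0.0473⁴)/32 = 4.514×10^-6 m⁴.
τ_max = T·r/J = 9795 × 0.0423 / 4.514×10^-6 = 9.168×10^7 Pa.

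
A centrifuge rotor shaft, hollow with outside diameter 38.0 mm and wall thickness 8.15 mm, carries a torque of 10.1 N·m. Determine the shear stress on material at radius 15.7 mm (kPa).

J = π(d_o⁴ − d_i⁴)/32 = π(0.0380⁴ − 0.0217⁴)/32 = 1.829×10^-7 m⁴.
Shear stress varies linearly with radius: τ = T·r/J = 10.10 × 0.0157 / 1.829×10^-7 = 8.668×10^5 Pa.

867 kPa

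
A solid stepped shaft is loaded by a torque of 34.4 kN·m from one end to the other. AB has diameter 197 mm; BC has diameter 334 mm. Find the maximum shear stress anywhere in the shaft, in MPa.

22.9 MPa

Under the same torque, τ_max = 16T/(πd³) is largest where d is smallest — segment AB (d = 197 mm).
τ_max = 16·34400/(π·(0.197)³) = 2.292×10^7 Pa.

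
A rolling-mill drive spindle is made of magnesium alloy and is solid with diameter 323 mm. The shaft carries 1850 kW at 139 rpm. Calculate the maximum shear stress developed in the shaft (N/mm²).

19.2 N/mm²

ω = 2π·139/60 = 14.56 rad/s, so T = P/ω = 1850×10³ / 14.56 = 127100 N·m.
J = πd⁴/32 = π(0.323)⁴/32 = 1.069×10^-3 m⁴.
τ_max = T·r/J = 127100 × 0.162 / 1.069×10^-3 = 1.921×10^7 Pa.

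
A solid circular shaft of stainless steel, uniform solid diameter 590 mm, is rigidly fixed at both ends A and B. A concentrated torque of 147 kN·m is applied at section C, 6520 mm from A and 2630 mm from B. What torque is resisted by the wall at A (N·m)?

With uniform GJ and both ends fixed, compatibility θ_AC = θ_CB gives T_A·a = T_B·b, together with T_A + T_B = T₀.
T_A = T₀·b/(a+b) = 147000·2630/9150 = 42250 N·m; T_B = 104700 N·m.

42300 N·m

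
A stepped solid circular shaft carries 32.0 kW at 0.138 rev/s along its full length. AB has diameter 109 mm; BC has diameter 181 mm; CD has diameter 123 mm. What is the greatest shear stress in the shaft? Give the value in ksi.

21.1 ksi

ω = 2π·0.138 = 0.8671 rad/s, so T = P/ω = 32.0×10³ / 0.8671 = 36910 N·m.
Under the same torque, τ_max = 16T/(πd³) is largest where d is smallest — segment AB (d = 109 mm).
τ_max = 16·36910/(π·(0.109)³) = 1.451×10^8 Pa.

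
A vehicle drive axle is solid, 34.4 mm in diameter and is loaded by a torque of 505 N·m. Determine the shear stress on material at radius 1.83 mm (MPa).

6.72 MPa

J = πd⁴/32 = π(0.0344)⁴/32 = 1.375×10^-7 m⁴.
Shear stress varies linearly with radius: τ = T·r/J = 505.0 × 0.00183 / 1.375×10^-7 = 6.722×10^6 Pa.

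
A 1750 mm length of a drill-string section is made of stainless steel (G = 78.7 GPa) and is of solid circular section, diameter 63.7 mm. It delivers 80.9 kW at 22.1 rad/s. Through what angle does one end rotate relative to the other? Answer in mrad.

ω = 22.1 rad/s, so T = P/ω = 80.9×10³ / 22.10 = 3661 N·m.
J = πd⁴/32 = π(0.0637)⁴/32 = 1.616×10^-6 m⁴.
θ = T·L/(G·J) = 3661 × 1.75 / (78.7×10⁹ × 1.616×10^-6) = 0.05036 rad.

50.4 mrad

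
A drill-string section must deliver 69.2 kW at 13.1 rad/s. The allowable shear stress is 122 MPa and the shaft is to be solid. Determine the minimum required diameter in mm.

ω = 13.1 rad/s, so T = P/ω = 69.2×10³ / 13.10 = 5282 N·m.
For a solid shaft τ_max = 16T/(πd³), so d = (16T/(π τ_allow))^(1/3) = (16·5282/(π·1.22×10^8))^(1/3) = 0.06042 m.

60.4 mm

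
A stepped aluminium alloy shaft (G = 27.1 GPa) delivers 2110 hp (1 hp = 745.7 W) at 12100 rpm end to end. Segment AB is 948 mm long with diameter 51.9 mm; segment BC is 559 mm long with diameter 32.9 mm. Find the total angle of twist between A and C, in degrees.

ω = 2π·12100/60 = 1267 rad/s, so T = P/ω = 2110×745.7 / 1267 = 1242 N·m.
J_AB = π(0.0519)⁴/32 = 7.12×10^-7 m⁴; J_BC = π(0.0329)⁴/32 = 1.15×10^-7 m⁴.
θ = (T/G)·Σ L_i/J_i = (1242/27.1×10⁹)·(0.948/7.12×10^-7 + 0.559/1.15×10^-7) = 0.2837 rad.

16.3°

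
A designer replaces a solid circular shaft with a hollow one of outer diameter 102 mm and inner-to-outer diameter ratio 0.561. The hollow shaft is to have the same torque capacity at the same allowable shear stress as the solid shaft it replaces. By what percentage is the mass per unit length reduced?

Equal τ_max and T ⇒ the solid shaft needs d_s³ = d_o³(1−k⁴), so d_s = 102·(1−0.561⁴)^(1/3) = 98.51 mm.
Area ratio A_h/A_s = d_o²(1−k²)/d_s² = (1−k²)/(1−k⁴)^(2/3) = 0.7346.
Mass saving = 1 − 0.7346 = 26.5 %.

26.5 %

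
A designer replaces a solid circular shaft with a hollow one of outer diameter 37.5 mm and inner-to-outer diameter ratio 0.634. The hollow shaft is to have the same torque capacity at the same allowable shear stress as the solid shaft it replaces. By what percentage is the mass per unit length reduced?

32.7 %

Equal τ_max and T ⇒ the solid shaft needs d_s³ = d_o³(1−k⁴), so d_s = 37.5·(1−0.634⁴)^(1/3) = 35.36 mm.
Area ratio A_h/A_s = d_o²(1−k²)/d_s² = (1−k²)/(1−k⁴)^(2/3) = 0.6726.
Mass saving = 1 − 0.6726 = 32.7 %.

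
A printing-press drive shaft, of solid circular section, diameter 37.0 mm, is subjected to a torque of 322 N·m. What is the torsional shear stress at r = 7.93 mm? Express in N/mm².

J = πd⁴/32 = π(0.0370)⁴/32 = 1.840×10^-7 m⁴.
Shear stress varies linearly with radius: τ = T·r/J = 322.0 × 0.00793 / 1.840×10^-7 = 1.388×10^7 Pa.

13.9 N/mm²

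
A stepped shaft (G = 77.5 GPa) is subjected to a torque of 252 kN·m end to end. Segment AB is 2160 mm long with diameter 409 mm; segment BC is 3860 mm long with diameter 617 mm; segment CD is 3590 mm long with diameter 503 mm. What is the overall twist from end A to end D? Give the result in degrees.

0.303°

J_AB = π(0.409)⁴/32 = 2.75×10^-3 m⁴; J_BC = π(0.617)⁴/32 = 0.0142 m⁴; J_CD = π(0.503)⁴/32 = 6.28×10^-3 m⁴.
θ = (T/G)·Σ L_i/J_i = (252000/77.5×10⁹)·(2.16/2.75×10^-3 + 3.86/0.0142 + 3.59/6.28×10^-3) = 5.296×10^-3 rad.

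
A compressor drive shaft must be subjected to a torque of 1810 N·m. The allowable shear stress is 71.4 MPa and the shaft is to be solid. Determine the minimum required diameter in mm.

50.5 mm

For a solid shaft τ_max = 16T/(πd³), so d = (16T/(π τ_allow))^(1/3) = (16·1810/(π·7.14×10^7))^(1/3) = 0.05054 m.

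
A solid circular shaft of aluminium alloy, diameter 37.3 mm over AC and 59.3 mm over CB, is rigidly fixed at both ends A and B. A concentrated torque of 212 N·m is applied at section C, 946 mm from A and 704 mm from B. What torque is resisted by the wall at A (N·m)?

22.1 N·m

Compatibility: T_A·a/J_AC = T_B·b/J_CB with T_A + T_B = T₀.
J_AC = 1.90×10^-7 m⁴, J_CB = 1.21×10^-6 m⁴, so T_A = T₀·(J_AC/a)/((J_AC/a)+(J_CB/b)) = 22.12 N·m, T_B = 189.9 N·m.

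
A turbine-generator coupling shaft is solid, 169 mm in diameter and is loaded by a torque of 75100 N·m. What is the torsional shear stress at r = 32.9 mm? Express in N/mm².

J = πd⁴/32 = π(0.169)⁴/32 = 8.008×10^-5 m⁴.
Shear stress varies linearly with radius: τ = T·r/J = 75100 × 0.0329 / 8.008×10^-5 = 3.085×10^7 Pa.

30.9 N/mm²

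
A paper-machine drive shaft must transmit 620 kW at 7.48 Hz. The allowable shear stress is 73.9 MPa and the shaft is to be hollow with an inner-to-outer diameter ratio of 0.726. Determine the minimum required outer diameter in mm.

108 mm

ω = 2π·7.48 = 47.00 rad/s, so T = P/ω = 620×10³ / 47.00 = 13190 N·m.
For a hollow shaft with d_i/d_o = 0.726: τ_max = 16T/(π d_o³ (1−k⁴)), so d_o = [16T/(π τ_allow (1−k⁴))]^(1/3) = [16·13190/(π·7.39×10^7·0.7222)]^(1/3) = 0.1080 m.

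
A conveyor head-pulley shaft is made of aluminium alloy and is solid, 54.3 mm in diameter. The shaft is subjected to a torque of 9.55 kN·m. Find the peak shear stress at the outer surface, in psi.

44100 psi

J = πd⁴/32 = π(0.0543)⁴/32 = 8.535×10^-7 m⁴.
τ_max = T·r/J = 9550 × 0.0271 / 8.535×10^-7 = 3.038×10^8 Pa.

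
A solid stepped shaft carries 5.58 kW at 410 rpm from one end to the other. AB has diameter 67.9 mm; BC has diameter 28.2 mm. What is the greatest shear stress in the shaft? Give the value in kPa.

29500 kPa

ω = 2π·410/60 = 42.94 rad/s, so T = P/ω = 5.58×10³ / 42.94 = 130.0 N·m.
Under the same torque, τ_max = 16T/(πd³) is largest where d is smallest — segment BC (d = 28.2 mm).
τ_max = 16·130.0/(π·(0.0282)³) = 2.952×10^7 Pa.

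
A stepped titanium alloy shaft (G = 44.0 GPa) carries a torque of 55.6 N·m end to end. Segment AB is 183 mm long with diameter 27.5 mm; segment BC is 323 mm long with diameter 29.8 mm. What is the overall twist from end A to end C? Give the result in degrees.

0.538°

J_AB = π(0.0275)⁴/32 = 5.61×10^-8 m⁴; J_BC = π(0.0298)⁴/32 = 7.74×10^-8 m⁴.
θ = (T/G)·Σ L_i/J_i = (55.60/44.0×10⁹)·(0.183/5.61×10^-8 + 0.323/7.74×10^-8) = 9.390×10^-3 rad.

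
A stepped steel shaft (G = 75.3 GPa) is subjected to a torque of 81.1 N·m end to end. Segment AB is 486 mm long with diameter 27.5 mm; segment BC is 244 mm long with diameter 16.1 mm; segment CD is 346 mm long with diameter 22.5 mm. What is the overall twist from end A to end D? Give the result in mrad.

J_AB = π(0.0275)⁴/32 = 5.61×10^-8 m⁴; J_BC = π(0.0161)⁴/32 = 6.60×10^-9 m⁴; J_CD = π(0.0225)⁴/32 = 2.52×10^-8 m⁴.
θ = (T/G)·Σ L_i/J_i = (81.10/75.3×10⁹)·(0.486/5.61×10^-8 + 0.244/6.60×10^-9 + 0.346/2.52×10^-8) = 0.06397 rad.

64.0 mrad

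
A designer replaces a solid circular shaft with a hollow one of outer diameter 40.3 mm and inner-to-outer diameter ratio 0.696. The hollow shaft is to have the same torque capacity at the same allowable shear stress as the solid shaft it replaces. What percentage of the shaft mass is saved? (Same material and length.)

38.4 %

Equal τ_max and T ⇒ the solid shaft needs d_s³ = d_o³(1−k⁴), so d_s = 40.3·(1−0.696⁴)^(1/3) = 36.86 mm.
Area ratio A_h/A_s = d_o²(1−k²)/d_s² = (1−k²)/(1−k⁴)^(2/3) = 0.6162.
Mass saving = 1 − 0.6162 = 38.4 %.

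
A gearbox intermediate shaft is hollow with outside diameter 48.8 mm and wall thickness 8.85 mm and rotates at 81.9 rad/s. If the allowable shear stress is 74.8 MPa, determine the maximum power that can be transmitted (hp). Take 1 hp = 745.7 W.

157 hp

J = π(d_o⁴ − d_i⁴)/32 = π(0.0488⁴ − 0.0311⁴)/32 = 4.649×10^-7 m⁴.
T_max = τ_allow·J/r = 7.48×10^7 × 4.649×10^-7 / 0.0244 = 1425 N·m.
ω = 81.9 rad/s, so P_max = T_max·ω = 1.167×10^5 W.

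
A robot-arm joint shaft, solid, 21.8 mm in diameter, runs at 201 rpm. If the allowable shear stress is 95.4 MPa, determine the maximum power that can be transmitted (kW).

J = πd⁴/32 = π(0.0218)⁴/32 = 2.217×10^-8 m⁴.
T_max = τ_allow·J/r = 9.54×10^7 × 2.217×10^-8 / 0.0109 = 194.1 N·m.
ω = 2π·201/60 = 21.05 rad/s, so P_max = T_max·ω = 4085 W.

4.08 kW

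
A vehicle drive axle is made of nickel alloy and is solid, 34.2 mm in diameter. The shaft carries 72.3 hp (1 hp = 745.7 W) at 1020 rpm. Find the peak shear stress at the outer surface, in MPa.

ω = 2π·1020/60 = 106.8 rad/s, so T = P/ω = 72.3×745.7 / 106.8 = 504.7 N·m.
J = πd⁴/32 = π(0.0342)⁴/32 = 1.343×10^-7 m⁴.
τ_max = T·r/J = 504.7 × 0.0171 / 1.343×10^-7 = 6.426×10^7 Pa.

64.3 MPa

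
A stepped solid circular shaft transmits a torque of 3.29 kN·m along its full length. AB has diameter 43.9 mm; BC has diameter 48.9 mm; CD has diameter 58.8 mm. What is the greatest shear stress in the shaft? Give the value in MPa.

Under the same torque, τ_max = 16T/(πd³) is largest where d is smallest — segment AB (d = 43.9 mm).
τ_max = 16·3290/(π·(0.0439)³) = 1.980×10^8 Pa.

198 MPa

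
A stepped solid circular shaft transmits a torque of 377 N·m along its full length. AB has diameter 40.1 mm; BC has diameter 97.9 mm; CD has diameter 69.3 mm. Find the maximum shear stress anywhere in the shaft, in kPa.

Under the same torque, τ_max = 16T/(πd³) is largest where d is smallest — segment AB (d = 40.1 mm).
τ_max = 16·377.0/(π·(0.0401)³) = 2.978×10^7 Pa.

29800 kPa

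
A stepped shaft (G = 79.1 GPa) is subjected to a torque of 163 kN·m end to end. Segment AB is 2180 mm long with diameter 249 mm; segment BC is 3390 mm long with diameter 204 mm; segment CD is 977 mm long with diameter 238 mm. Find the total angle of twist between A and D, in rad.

0.0594 rad

J_AB = π(0.249)⁴/32 = 3.77×10^-4 m⁴; J_BC = π(0.204)⁴/32 = 1.70×10^-4 m⁴; J_CD = π(0.238)⁴/32 = 3.15×10^-4 m⁴.
θ = (T/G)·Σ L_i/J_i = (163000/79.1×10⁹)·(2.18/3.77×10^-4 + 3.39/1.70×10^-4 + 0.977/3.15×10^-4) = 0.05938 rad.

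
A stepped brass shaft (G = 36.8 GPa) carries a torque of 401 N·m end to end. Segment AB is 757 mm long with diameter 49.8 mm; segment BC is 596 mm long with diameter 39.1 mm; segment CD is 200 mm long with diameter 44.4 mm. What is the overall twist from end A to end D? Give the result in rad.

0.0477 rad

J_AB = π(0.0498)⁴/32 = 6.04×10^-7 m⁴; J_BC = π(0.0391)⁴/32 = 2.29×10^-7 m⁴; J_CD = π(0.0444)⁴/32 = 3.82×10^-7 m⁴.
θ = (T/G)·Σ L_i/J_i = (401.0/36.8×10⁹)·(0.757/6.04×10^-7 + 0.596/2.29×10^-7 + 0.200/3.82×10^-7) = 0.04768 rad.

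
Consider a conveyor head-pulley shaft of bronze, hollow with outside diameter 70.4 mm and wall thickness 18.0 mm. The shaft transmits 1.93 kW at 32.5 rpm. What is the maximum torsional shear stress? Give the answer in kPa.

ω = 2π·32.5/60 = 3.403 rad/s, so T = P/ω = 1.93×10³ / 3.403 = 567.1 N·m.
J = π(d_o⁴ − d_i⁴)/32 = π(0.0704⁴ − 0.0344⁴)/32 = 2.274×10^-6 m⁴.
τ_max = T·r/J = 567.1 × 0.0352 / 2.274×10^-6 = 8.778×10^6 Pa.

8780 kPa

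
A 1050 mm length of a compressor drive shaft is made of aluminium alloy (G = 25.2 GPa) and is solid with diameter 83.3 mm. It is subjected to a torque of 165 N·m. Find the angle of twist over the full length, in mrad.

1.45 mrad

J = πd⁴/32 = π(0.0833)⁴/32 = 4.727×10^-6 m⁴.
θ = T·L/(G·J) = 165.0 × 1.05 / (25.2×10⁹ × 4.727×10^-6) = 1.454×10^-3 rad.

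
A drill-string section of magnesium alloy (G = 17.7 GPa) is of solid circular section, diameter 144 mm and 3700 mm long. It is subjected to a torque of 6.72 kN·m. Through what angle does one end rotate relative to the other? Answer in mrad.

33.3 mrad

J = πd⁴/32 = π(0.144)⁴/32 = 4.221×10^-5 m⁴.
θ = T·L/(G·J) = 6720 × 3.70 / (17.7×10⁹ × 4.221×10^-5) = 0.03328 rad.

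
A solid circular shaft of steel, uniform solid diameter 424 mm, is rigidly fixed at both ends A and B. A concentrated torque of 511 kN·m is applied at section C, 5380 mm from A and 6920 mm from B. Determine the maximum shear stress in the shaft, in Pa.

With uniform GJ and both ends fixed, compatibility θ_AC = θ_CB gives T_A·a = T_B·b, together with T_A + T_B = T₀.
T_A = T₀·b/(a+b) = 511000·6920/12300 = 287500 N·m; T_B = 223500 N·m.
τ in each portion: τ_AC = 1.92×10^7 Pa, τ_CB = 1.49×10^7 Pa; maximum is in AC.
τ_max = T_AC·r/J = 287500·0.212/3.17×10^-3 = 1.921×10^7 Pa.

1.92e7 Pa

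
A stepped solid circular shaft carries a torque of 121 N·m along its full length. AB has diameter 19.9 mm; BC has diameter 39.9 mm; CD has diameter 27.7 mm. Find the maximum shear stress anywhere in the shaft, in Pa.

Under the same torque, τ_max = 16T/(πd³) is largest where d is smallest — segment AB (d = 19.9 mm).
τ_max = 16·121.0/(π·(0.0199)³) = 7.820×10^7 Pa.

7.82e7 Pa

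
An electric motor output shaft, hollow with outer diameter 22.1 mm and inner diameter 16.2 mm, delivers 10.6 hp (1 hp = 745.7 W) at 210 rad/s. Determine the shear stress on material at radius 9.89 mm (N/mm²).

ω = 210 rad/s, so T = P/ω = 10.6×745.7 / 210.0 = 37.64 N·m.
J = π(d_o⁴ − d_i⁴)/32 = π(0.0221⁴ − 0.0162⁴)/32 = 1.666×10^-8 m⁴.
Shear stress varies linearly with radius: τ = T·r/J = 37.64 × 0.00989 / 1.666×10^-8 = 2.235×10^7 Pa.

22.3 N/mm²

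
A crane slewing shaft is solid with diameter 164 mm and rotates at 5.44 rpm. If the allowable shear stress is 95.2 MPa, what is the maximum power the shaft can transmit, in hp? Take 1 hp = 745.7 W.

J = πd⁴/32 = π(0.164)⁴/32 = 7.102×10^-5 m⁴.
T_max = τ_allow·J/r = 9.52×10^7 × 7.102×10^-5 / 0.0820 = 82450 N·m.
ω = 2π·5.44/60 = 0.5697 rad/s, so P_max = T_max·ω = 4.697×10^4 W.

63.0 hp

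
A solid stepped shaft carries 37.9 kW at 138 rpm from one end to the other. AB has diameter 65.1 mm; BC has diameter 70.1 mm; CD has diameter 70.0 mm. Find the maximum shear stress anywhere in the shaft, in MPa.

ω = 2π·138/60 = 14.45 rad/s, so T = P/ω = 37.9×10³ / 14.45 = 2623 N·m.
Under the same torque, τ_max = 16T/(πd³) is largest where d is smallest — segment AB (d = 65.1 mm).
τ_max = 16·2623/(π·(0.0651)³) = 4.841×10^7 Pa.

48.4 MPa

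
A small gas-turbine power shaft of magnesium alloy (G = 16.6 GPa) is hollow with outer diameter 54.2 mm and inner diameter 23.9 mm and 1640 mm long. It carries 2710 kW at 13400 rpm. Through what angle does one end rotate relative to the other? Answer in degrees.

ω = 2π·13400/60 = 1403 rad/s, so T = P/ω = 2710×10³ / 1403 = 1931 N·m.
J = π(d_o⁴ − d_i⁴)/32 = π(0.0542⁴ − 0.0239⁴)/32 = 8.152×10^-7 m⁴.
θ = T·L/(G·J) = 1931 × 1.64 / (16.6×10⁹ × 8.152×10^-7) = 0.2341 rad.

13.4°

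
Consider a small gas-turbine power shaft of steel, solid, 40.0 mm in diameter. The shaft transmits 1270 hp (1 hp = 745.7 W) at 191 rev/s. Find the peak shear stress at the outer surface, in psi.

9110 psi

ω = 2π·191 = 1200 rad/s, so T = P/ω = 1270×745.7 / 1200 = 789.1 N·m.
J = πd⁴/32 = π(0.0400)⁴/32 = 2.513×10^-7 m⁴.
τ_max = T·r/J = 789.1 × 0.0200 / 2.513×10^-7 = 6.280×10^7 Pa.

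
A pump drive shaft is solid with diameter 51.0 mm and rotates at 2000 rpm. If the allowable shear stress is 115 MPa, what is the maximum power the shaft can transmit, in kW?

J = πd⁴/32 = π(0.0510)⁴/32 = 6.642×10^-7 m⁴.
T_max = τ_allow·J/r = 1.15×10^8 × 6.642×10^-7 / 0.0255 = 2995 N·m.
ω = 2π·2000/60 = 209.4 rad/s, so P_max = T_max·ω = 6.273×10^5 W.

627 kW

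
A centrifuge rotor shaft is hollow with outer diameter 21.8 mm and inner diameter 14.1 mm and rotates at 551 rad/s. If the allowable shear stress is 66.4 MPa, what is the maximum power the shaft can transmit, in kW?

J = π(d_o⁴ − d_i⁴)/32 = π(0.0218⁴ − 0.0141⁴)/32 = 1.829×10^-8 m⁴.
T_max = τ_allow·J/r = 6.64×10^7 × 1.829×10^-8 / 0.0109 = 111.4 N·m.
ω = 551 rad/s, so P_max = T_max·ω = 6.140×10^4 W.

61.4 kW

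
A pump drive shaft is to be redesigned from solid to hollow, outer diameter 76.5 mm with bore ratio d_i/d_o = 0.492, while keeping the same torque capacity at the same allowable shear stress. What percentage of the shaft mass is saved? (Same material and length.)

Equal τ_max and T ⇒ the solid shaft needs d_s³ = d_o³(1−k⁴), so d_s = 76.5·(1−0.492⁴)^(1/3) = 74.98 mm.
Area ratio A_h/A_s = d_o²(1−k²)/d_s² = (1−k²)/(1−k⁴)^(2/3) = 0.7891.
Mass saving = 1 − 0.7891 = 21.1 %.

21.1 %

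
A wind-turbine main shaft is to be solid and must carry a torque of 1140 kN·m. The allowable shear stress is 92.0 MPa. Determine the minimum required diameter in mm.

398 mm

For a solid shaft τ_max = 16T/(πd³), so d = (16T/(π τ_allow))^(1/3) = (16·1.140e6/(π·9.20×10^7))^(1/3) = 0.3981 m.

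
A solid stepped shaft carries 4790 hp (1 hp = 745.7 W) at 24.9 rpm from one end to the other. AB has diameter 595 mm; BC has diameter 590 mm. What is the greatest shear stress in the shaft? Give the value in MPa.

34.0 MPa

ω = 2π·24.9/60 = 2.608 rad/s, so T = P/ω = 4790×745.7 / 2.608 = 1.370e6 N·m.
Under the same torque, τ_max = 16T/(πd³) is largest where d is smallest — segment BC (d = 590 mm).
τ_max = 16·1.370e6/(π·(0.590)³) = 3.397×10^7 Pa.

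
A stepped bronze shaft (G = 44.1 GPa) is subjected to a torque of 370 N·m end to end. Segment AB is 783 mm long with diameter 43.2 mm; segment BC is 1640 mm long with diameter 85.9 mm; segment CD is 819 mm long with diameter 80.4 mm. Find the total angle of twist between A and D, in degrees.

1.34°

J_AB = π(0.0432)⁴/32 = 3.42×10^-7 m⁴; J_BC = π(0.0859)⁴/32 = 5.35×10^-6 m⁴; J_CD = π(0.0804)⁴/32 = 4.10×10^-6 m⁴.
θ = (T/G)·Σ L_i/J_i = (370.0/44.1×10⁹)·(0.783/3.42×10^-7 + 1.64/5.35×10^-6 + 0.819/4.10×10^-6) = 0.02346 rad.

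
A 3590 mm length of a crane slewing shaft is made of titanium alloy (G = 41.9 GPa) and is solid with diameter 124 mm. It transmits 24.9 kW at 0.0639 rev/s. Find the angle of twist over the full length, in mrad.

229 mrad

ω = 2π·0.0639 = 0.4015 rad/s, so T = P/ω = 24.9×10³ / 0.4015 = 62020 N·m.
J = πd⁴/32 = π(0.124)⁴/32 = 2.321×10^-5 m⁴.
θ = T·L/(G·J) = 62020 × 3.59 / (41.9×10⁹ × 2.321×10^-5) = 0.2289 rad.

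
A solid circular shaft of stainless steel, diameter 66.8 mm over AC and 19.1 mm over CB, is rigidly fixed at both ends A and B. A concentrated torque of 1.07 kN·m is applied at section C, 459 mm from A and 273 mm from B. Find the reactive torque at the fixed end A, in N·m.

1060 N·m

Compatibility: T_A·a/J_AC = T_B·b/J_CB with T_A + T_B = T₀.
J_AC = 1.95×10^-6 m⁴, J_CB = 1.31×10^-8 m⁴, so T_A = T₀·(J_AC/a)/((J_AC/a)+(J_CB/b)) = 1058 N·m, T_B = 11.89 N·m.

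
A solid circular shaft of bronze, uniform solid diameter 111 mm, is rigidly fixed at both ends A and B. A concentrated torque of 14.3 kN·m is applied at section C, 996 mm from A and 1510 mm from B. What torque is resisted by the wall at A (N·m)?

With uniform GJ and both ends fixed, compatibility θ_AC = θ_CB gives T_A·a = T_B·b, together with T_A + T_B = T₀.
T_A = T₀·b/(a+b) = 14300·1510/2506 = 8617 N·m; T_B = 5683 N·m.

8620 N·m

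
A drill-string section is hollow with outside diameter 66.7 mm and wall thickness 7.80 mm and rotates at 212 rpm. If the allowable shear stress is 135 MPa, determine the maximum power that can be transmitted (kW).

114 kW

J = π(d_o⁴ − d_i⁴)/32 = π(0.0667⁴ − 0.0511⁴)/32 = 1.274×10^-6 m⁴.
T_max = τ_allow·J/r = 1.35×10^8 × 1.274×10^-6 / 0.0334 = 5156 N·m.
ω = 2π·212/60 = 22.20 rad/s, so P_max = T_max·ω = 1.145×10^5 W.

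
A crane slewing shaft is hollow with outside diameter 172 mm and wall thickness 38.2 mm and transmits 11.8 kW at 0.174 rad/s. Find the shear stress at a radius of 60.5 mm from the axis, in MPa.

52.8 MPa

ω = 0.174 rad/s, so T = P/ω = 11.8×10³ / 0.1740 = 67820 N·m.
J = π(d_o⁴ − d_i⁴)/32 = π(0.172⁴ − 0.0956⁴)/32 = 7.772×10^-5 m⁴.
Shear stress varies linearly with radius: τ = T·r/J = 67820 × 0.0605 / 7.772×10^-5 = 5.279×10^7 Pa.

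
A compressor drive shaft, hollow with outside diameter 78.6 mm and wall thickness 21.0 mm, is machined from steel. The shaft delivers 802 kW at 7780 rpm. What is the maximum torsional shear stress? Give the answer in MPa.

10.8 MPa

ω = 2π·7780/60 = 814.7 rad/s, so T = P/ω = 802×10³ / 814.7 = 984.4 N·m.
J = π(d_o⁴ − d_i⁴)/32 = π(0.0786⁴ − 0.0366⁴)/32 = 3.571×10^-6 m⁴.
τ_max = T·r/J = 984.4 × 0.0393 / 3.571×10^-6 = 1.083×10^7 Pa.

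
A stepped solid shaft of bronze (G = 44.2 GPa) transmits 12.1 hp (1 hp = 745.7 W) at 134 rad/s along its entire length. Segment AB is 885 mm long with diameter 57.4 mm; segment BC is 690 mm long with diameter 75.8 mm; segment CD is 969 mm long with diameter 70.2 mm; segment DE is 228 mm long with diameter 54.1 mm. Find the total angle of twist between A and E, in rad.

0.00262 rad

ω = 134 rad/s, so T = P/ω = 12.1×745.7 / 134.0 = 67.34 N·m.
J_AB = π(0.0574)⁴/32 = 1.07×10^-6 m⁴; J_BC = π(0.0758)⁴/32 = 3.24×10^-6 m⁴; J_CD = π(0.0702)⁴/32 = 2.38×10^-6 m⁴; J_DE = π(0.0541)⁴/32 = 8.41×10^-7 m⁴.
θ = (T/G)·Σ L_i/J_i = (67.34/44.2×10⁹)·(0.885/1.07×10^-6 + 0.690/3.24×10^-6 + 0.969/2.38×10^-6 + 0.228/8.41×10^-7) = 2.622×10^-3 rad.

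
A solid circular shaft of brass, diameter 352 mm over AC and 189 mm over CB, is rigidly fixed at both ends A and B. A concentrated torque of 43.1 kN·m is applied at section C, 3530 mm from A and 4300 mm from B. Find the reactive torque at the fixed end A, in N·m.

40300 N·m

Compatibility: T_A·a/J_AC = T_B·b/J_CB with T_A + T_B = T₀.
J_AC = 1.51×10^-3 m⁴, J_CB = 1.25×10^-4 m⁴, so T_A = T₀·(J_AC/a)/((J_AC/a)+(J_CB/b)) = 40350 N·m, T_B = 2753 N·m.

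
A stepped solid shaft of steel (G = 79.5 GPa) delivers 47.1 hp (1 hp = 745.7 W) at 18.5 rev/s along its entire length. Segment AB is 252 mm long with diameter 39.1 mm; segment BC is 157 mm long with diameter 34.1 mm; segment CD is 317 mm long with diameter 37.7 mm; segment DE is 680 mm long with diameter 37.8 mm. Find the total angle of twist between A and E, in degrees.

1.58°

ω = 2π·18.5 = 116.2 rad/s, so T = P/ω = 47.1×745.7 / 116.2 = 302.2 N·m.
J_AB = π(0.0391)⁴/32 = 2.29×10^-7 m⁴; J_BC = π(0.0341)⁴/32 = 1.33×10^-7 m⁴; J_CD = π(0.0377)⁴/32 = 1.98×10^-7 m⁴; J_DE = π(0.0378)⁴/32 = 2.00×10^-7 m⁴.
θ = (T/G)·Σ L_i/J_i = (302.2/79.5×10⁹)·(0.252/2.29×10^-7 + 0.157/1.33×10^-7 + 0.317/1.98×10^-7 + 0.680/2.00×10^-7) = 0.02764 rad.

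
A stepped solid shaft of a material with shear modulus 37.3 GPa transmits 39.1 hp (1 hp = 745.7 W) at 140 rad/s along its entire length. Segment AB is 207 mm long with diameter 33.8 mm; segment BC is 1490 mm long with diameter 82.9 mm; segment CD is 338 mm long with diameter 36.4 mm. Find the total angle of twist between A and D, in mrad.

21.8 mrad

ω = 140 rad/s, so T = P/ω = 39.1×745.7 / 140.0 = 208.3 N·m.
J_AB = π(0.0338)⁴/32 = 1.28×10^-7 m⁴; J_BC = π(0.0829)⁴/32 = 4.64×10^-6 m⁴; J_CD = π(0.0364)⁴/32 = 1.72×10^-7 m⁴.
θ = (T/G)·Σ L_i/J_i = (208.3/37.3×10⁹)·(0.207/1.28×10^-7 + 1.49/4.64×10^-6 + 0.338/1.72×10^-7) = 0.02176 rad.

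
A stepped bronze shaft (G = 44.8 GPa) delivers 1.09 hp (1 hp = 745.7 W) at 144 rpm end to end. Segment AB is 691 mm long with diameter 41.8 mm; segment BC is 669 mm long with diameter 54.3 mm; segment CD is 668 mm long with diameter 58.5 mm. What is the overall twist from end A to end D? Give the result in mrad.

ω = 2π·144/60 = 15.08 rad/s, so T = P/ω = 1.09×745.7 / 15.08 = 53.90 N·m.
J_AB = π(0.0418)⁴/32 = 3.00×10^-7 m⁴; J_BC = π(0.0543)⁴/32 = 8.53×10^-7 m⁴; J_CD = π(0.0585)⁴/32 = 1.15×10^-6 m⁴.
θ = (T/G)·Σ L_i/J_i = (53.90/44.8×10⁹)·(0.691/3.00×10^-7 + 0.669/8.53×10^-7 + 0.668/1.15×10^-6) = 4.416×10^-3 rad.

4.42 mrad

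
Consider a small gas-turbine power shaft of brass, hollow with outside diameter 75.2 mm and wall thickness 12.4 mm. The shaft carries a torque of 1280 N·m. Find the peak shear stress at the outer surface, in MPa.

19.2 MPa

J = π(d_o⁴ − d_i⁴)/32 = π(0.0752⁴ − 0.0504⁴)/32 = 2.506×10^-6 m⁴.
τ_max = T·r/J = 1280 × 0.0376 / 2.506×10^-6 = 1.920×10^7 Pa.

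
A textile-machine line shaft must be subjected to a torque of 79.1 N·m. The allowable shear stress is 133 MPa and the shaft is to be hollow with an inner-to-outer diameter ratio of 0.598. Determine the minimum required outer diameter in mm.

For a hollow shaft with d_i/d_o = 0.598: τ_max = 16T/(π d_o³ (1−k⁴)), so d_o = [16T/(π τ_allow (1−k⁴))]^(1/3) = [16·79.10/(π·1.33×10^8·0.8721)]^(1/3) = 0.01514 m.

15.1 mm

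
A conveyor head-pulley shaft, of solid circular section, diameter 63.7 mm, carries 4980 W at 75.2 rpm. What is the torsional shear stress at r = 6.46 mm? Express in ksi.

0.367 ksi

ω = 2π·75.2/60 = 7.875 rad/s, so T = P/ω = 4980 / 7.875 = 632.4 N·m.
J = πd⁴/32 = π(0.0637)⁴/32 = 1.616×10^-6 m⁴.
Shear stress varies linearly with radius: τ = T·r/J = 632.4 × 0.00646 / 1.616×10^-6 = 2.527×10^6 Pa.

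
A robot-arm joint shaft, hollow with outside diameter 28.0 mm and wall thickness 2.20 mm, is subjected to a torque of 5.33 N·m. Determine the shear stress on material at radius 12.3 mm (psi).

J = π(d_o⁴ − d_i⁴)/32 = π(0.0280⁴ − 0.0236⁴)/32 = 2.989×10^-8 m⁴.
Shear stress varies linearly with radius: τ = T·r/J = 5.330 × 0.0123 / 2.989×10^-8 = 2.193×10^6 Pa.

318 psi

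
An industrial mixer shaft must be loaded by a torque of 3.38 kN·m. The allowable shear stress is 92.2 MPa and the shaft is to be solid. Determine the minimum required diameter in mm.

For a solid shaft τ_max = 16T/(πd³), so d = (16T/(π τ_allow))^(1/3) = (16·3380/(π·9.22×10^7))^(1/3) = 0.05715 m.

57.2 mm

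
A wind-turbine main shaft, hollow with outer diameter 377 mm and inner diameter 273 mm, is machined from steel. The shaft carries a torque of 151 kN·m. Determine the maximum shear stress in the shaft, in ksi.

2.87 ksi

J = π(d_o⁴ − d_i⁴)/32 = π(0.377⁴ − 0.273⁴)/32 = 1.438×10^-3 m⁴.
τ_max = T·r/J = 151000 × 0.189 / 1.438×10^-3 = 1.980×10^7 Pa.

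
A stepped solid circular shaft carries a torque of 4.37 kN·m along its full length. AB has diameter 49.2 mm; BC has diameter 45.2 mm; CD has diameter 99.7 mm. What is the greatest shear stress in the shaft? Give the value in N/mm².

Under the same torque, τ_max = 16T/(πd³) is largest where d is smallest — segment BC (d = 45.2 mm).
τ_max = 16·4370/(π·(0.0452)³) = 2.410×10^8 Pa.

241 N/mm²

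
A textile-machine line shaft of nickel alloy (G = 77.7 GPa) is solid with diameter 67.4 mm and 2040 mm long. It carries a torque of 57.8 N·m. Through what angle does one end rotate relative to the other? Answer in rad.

7.49e-4 rad

J = πd⁴/32 = π(0.0674)⁴/32 = 2.026×10^-6 m⁴.
θ = T·L/(G·J) = 57.80 × 2.04 / (77.7×10⁹ × 2.026×10^-6) = 7.490×10^-4 rad.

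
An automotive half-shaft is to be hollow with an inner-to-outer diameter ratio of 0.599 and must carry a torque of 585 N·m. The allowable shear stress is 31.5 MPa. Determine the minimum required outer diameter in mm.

For a hollow shaft with d_i/d_o = 0.599: τ_max = 16T/(π d_o³ (1−k⁴)), so d_o = [16T/(π τ_allow (1−k⁴))]^(1/3) = [16·585.0/(π·3.15×10^7·0.8713)]^(1/3) = 0.04770 m.

47.7 mm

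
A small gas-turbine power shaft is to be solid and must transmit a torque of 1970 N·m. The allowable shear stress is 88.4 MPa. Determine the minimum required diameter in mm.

48.4 mm

For a solid shaft τ_max = 16T/(πd³), so d = (16T/(π τ_allow))^(1/3) = (16·1970/(π·8.84×10^7))^(1/3) = 0.04842 m.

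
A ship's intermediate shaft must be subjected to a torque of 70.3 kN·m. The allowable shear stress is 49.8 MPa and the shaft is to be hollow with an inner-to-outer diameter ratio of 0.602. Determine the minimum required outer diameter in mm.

202 mm

For a hollow shaft with d_i/d_o = 0.602: τ_max = 16T/(π d_o³ (1−k⁴)), so d_o = [16T/(π τ_allow (1−k⁴))]^(1/3) = [16·70300/(π·4.98×10^7·0.8687)]^(1/3) = 0.2023 m.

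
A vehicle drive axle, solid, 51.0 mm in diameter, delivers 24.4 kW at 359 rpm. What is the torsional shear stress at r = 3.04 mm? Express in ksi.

ω = 2π·359/60 = 37.59 rad/s, so T = P/ω = 24.4×10³ / 37.59 = 649.0 N·m.
J = πd⁴/32 = π(0.0510)⁴/32 = 6.642×10^-7 m⁴.
Shear stress varies linearly with radius: τ = T·r/J = 649.0 × 0.00304 / 6.642×10^-7 = 2.971×10^6 Pa.

0.431 ksi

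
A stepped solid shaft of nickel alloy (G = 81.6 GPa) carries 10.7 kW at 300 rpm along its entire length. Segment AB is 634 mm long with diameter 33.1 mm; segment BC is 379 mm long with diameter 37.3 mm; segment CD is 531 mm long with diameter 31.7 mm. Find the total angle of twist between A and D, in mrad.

53.1 mrad

ω = 2π·300/60 = 31.42 rad/s, so T = P/ω = 10.7×10³ / 31.42 = 340.6 N·m.
J_AB = π(0.0331)⁴/32 = 1.18×10^-7 m⁴; J_BC = π(0.0373)⁴/32 = 1.90×10^-7 m⁴; J_CD = π(0.0317)⁴/32 = 9.91×10^-8 m⁴.
θ = (T/G)·Σ L_i/J_i = (340.6/81.6×10⁹)·(0.634/1.18×10^-7 + 0.379/1.90×10^-7 + 0.531/9.91×10^-8) = 0.05314 rad.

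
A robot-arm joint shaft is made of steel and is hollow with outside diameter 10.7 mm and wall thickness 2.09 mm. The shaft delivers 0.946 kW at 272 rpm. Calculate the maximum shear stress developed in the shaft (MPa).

160 MPa

ω = 2π·272/60 = 28.48 rad/s, so T = P/ω = 0.946×10³ / 28.48 = 33.21 N·m.
J = π(d_o⁴ − d_i⁴)/32 = π(0.0107⁴ − 0.00652⁴)/32 = 1.109×10^-9 m⁴.
τ_max = T·r/J = 33.21 × 0.00535 / 1.109×10^-9 = 1.602×10^8 Pa.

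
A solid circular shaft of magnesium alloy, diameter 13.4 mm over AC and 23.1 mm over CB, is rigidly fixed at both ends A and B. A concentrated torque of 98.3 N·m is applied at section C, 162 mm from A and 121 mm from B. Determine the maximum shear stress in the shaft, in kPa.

Compatibility: T_A·a/J_AC = T_B·b/J_CB with T_A + T_B = T₀.
J_AC = 3.17×10^-9 m⁴, J_CB = 2.80×10^-8 m⁴, so T_A = T₀·(J_AC/a)/((J_AC/a)+(J_CB/b)) = 7.665 N·m, T_B = 90.63 N·m.
τ in each portion: τ_AC = 1.62×10^7 Pa, τ_CB = 3.74×10^7 Pa; maximum is in CB.
τ_max = T_CB·r/J = 90.63·0.0116/2.80×10^-8 = 3.745×10^7 Pa.

37400 kPa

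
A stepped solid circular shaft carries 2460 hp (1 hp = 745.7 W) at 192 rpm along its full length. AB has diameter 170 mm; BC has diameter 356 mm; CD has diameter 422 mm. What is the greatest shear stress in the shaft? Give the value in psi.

13700 psi

ω = 2π·192/60 = 20.11 rad/s, so T = P/ω = 2460×745.7 / 20.11 = 91240 N·m.
Under the same torque, τ_max = 16T/(πd³) is largest where d is smallest — segment AB (d = 170 mm).
τ_max = 16·91240/(π·(0.170)³) = 9.458×10^7 Pa.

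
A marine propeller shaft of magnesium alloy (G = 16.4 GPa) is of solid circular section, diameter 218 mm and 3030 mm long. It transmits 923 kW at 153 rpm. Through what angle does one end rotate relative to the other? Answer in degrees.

ω = 2π·153/60 = 16.02 rad/s, so T = P/ω = 923×10³ / 16.02 = 57610 N·m.
J = πd⁴/32 = π(0.218)⁴/32 = 2.217×10^-4 m⁴.
θ = T·L/(G·J) = 57610 × 3.03 / (16.4×10⁹ × 2.217×10^-4) = 0.04800 rad.

2.75°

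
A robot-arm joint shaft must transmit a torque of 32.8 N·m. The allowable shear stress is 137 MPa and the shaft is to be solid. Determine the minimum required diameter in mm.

10.7 mm

For a solid shaft τ_max = 16T/(πd³), so d = (16T/(π τ_allow))^(1/3) = (16·32.80/(π·1.37×10^8))^(1/3) = 0.01068 m.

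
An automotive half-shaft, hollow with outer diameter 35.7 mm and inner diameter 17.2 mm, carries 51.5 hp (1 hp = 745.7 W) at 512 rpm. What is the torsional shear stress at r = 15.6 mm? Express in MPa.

74.1 MPa

ω = 2π·512/60 = 53.62 rad/s, so T = P/ω = 51.5×745.7 / 53.62 = 716.3 N·m.
J = π(d_o⁴ − d_i⁴)/32 = π(0.0357⁴ − 0.0172⁴)/32 = 1.509×10^-7 m⁴.
Shear stress varies linearly with radius: τ = T·r/J = 716.3 × 0.0156 / 1.509×10^-7 = 7.406×10^7 Pa.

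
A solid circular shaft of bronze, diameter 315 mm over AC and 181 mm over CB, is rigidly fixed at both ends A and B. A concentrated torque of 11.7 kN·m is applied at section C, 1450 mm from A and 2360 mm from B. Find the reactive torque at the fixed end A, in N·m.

Compatibility: T_A·a/J_AC = T_B·b/J_CB with T_A + T_B = T₀.
J_AC = 9.67×10^-4 m⁴, J_CB = 1.05×10^-4 m⁴, so T_A = T₀·(J_AC/a)/((J_AC/a)+(J_CB/b)) = 10970 N·m, T_B = 734.4 N·m.

11000 N·m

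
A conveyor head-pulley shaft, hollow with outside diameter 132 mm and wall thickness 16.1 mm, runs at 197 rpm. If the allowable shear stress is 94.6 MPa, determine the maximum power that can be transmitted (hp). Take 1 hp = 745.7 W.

J = π(d_o⁴ − d_i⁴)/32 = π(0.132⁴ − 0.0998⁴)/32 = 2.007×10^-5 m⁴.
T_max = τ_allow·J/r = 9.46×10^7 × 2.007×10^-5 / 0.0660 = 28760 N·m.
ω = 2π·197/60 = 20.63 rad/s, so P_max = T_max·ω = 5.933×10^5 W.

796 hp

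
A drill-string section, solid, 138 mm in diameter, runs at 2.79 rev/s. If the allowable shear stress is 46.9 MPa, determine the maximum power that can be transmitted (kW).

424 kW

J = πd⁴/32 = π(0.138)⁴/32 = 3.561×10^-5 m⁴.
T_max = τ_allow·J/r = 4.69×10^7 × 3.561×10^-5 / 0.0690 = 24200 N·m.
ω = 2π·2.79 = 17.53 rad/s, so P_max = T_max·ω = 4.243×10^5 W.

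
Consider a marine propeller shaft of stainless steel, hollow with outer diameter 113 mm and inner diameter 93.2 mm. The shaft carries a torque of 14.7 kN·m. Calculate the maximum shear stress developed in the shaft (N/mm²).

J = π(d_o⁴ − d_i⁴)/32 = π(0.113⁴ − 0.0932⁴)/32 = 8.600×10^-6 m⁴.
τ_max = T·r/J = 14700 × 0.0565 / 8.600×10^-6 = 9.658×10^7 Pa.

96.6 N/mm²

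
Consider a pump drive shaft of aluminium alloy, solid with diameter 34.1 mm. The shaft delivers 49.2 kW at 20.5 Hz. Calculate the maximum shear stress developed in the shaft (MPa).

49.1 MPa

ω = 2π·20.5 = 128.8 rad/s, so T = P/ω = 49.2×10³ / 128.8 = 382.0 N·m.
J = πd⁴/32 = π(0.0341)⁴/32 = 1.327×10^-7 m⁴.
τ_max = T·r/J = 382.0 × 0.0170 / 1.327×10^-7 = 4.906×10^7 Pa.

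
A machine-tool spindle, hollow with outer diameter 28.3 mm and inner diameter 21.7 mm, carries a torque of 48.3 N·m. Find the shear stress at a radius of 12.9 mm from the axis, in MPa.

J = π(d_o⁴ − d_i⁴)/32 = π(0.0283⁴ − 0.0217⁴)/32 = 4.120×10^-8 m⁴.
Shear stress varies linearly with radius: τ = T·r/J = 48.30 × 0.0129 / 4.120×10^-8 = 1.512×10^7 Pa.

15.1 MPa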